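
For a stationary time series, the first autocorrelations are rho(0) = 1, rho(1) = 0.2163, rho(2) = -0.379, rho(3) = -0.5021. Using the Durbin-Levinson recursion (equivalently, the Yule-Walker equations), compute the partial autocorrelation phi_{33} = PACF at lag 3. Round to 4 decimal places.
\phi_{33} = -0.3760

The PACF at lag k is phi_{kk}, the last component of the solution
to the Yule-Walker system G_k phi = r_k where
  (G_k)_{ij} = rho(|i - j|), (r_k)_i = rho(i), i,j = 1..k.
Equivalently, Durbin-Levinson gives phi_{kk} iteratively:
  phi_{11} = rho(1)
  phi_{kk} = [rho(k) - sum_{j=1..k-1} phi_{k-1,j} rho(k-j)]
            / [1 - sum_{j=1..k-1} phi_{k-1,j} rho(j)],
  phi_{k,j} = phi_{k-1,j} - phi_{kk} phi_{k-1,k-j},  j = 1..k-1.
Step k = 1:
  phi_11 = rho(1) = 0.2163.
Step k = 2:
  phi_22 = [rho(2) - phi_11 rho(1)] / [1 - phi_11 rho(1)] = [-0.379 - (0.2163)(0.2163)] / [1 - (0.2163)(0.2163)]
         = -0.42578569 / 0.95321431 = -0.446684.
  Update: phi_21 = phi_11 - phi_22 phi_11 = 0.2163 - (-0.446684)(0.2163) = 0.312918.
Step k = 3:
  phi_33 = [rho(3) - phi_21 rho(2) - phi_22 rho(1)] / [1 - phi_21 rho(1) - phi_22 rho(2)]
    numerator   = -0.5021 - (0.312918)(-0.379) - (-0.446684)(0.2163) = -0.28688639
    denominator = 1 - (0.312918)(0.2163) - (-0.446684)(-0.379) = 0.76302261
  phi_33 = -0.28688639 / 0.76302261 = -0.376.
Therefore phi_{33} = -0.3760.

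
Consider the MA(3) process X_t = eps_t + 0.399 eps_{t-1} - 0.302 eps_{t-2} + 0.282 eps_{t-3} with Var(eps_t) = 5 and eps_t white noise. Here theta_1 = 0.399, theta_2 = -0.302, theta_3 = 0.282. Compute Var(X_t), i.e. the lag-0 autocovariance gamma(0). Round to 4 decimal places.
\gamma(0) = 6.6496

For an MA(q) process X_t = eps_t + sum_i theta_i eps_{t-i} with
Var(eps_t) = sigma^2, the variance is
  gamma(0) = sigma^2 * (1 + sum_i theta_i^2).
  sum_i theta_i^2 = (0.399)^2 + (-0.302)^2 + (0.282)^2 = 0.159201 + 0.091204 + 0.079524 = 0.329929.
  gamma(0) = 5 * (1 + 0.329929) = 5 * 1.329929 = 6.649645, which rounds to 6.6496.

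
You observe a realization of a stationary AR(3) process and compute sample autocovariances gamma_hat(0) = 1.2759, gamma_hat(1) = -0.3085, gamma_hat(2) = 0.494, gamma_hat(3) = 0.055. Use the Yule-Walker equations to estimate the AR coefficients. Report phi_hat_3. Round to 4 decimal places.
\hat\phi_{3} = 0.2279

The Yule-Walker equations for an AR(p) process read, in matrix form,
  Gamma_p phi = r_p,   with   (Gamma_p)_{ij} = gamma(|i - j|),
                       (r_p)_i = gamma(i),   i,j = 1..p.
Substitute the sample gammas (Toeplitz matrix and right-hand side of size 3):
  Gamma_p = [[1.2759, -0.3085, 0.494], [-0.3085, 1.2759, -0.3085], [0.494, -0.3085, 1.2759]]
  r_p     = [-0.3085, 0.494, 0.055]
Written out (R1..R3):
  (R1) 1.2759 phi_1 - 0.3085 phi_2 + 0.494 phi_3 = -0.3085
  (R2) -0.3085 phi_1 + 1.2759 phi_2 - 0.3085 phi_3 = 0.494
  (R3) 0.494 phi_1 - 0.3085 phi_2 + 1.2759 phi_3 = 0.055
Gaussian elimination:
  R2 <- R2 - (-0.3085/1.2759) R1 = R2 - (-0.24179) R1:  1.201308 phi_2 - 0.189056 phi_3 = 0.419408
  R3 <- R3 - (0.494/1.2759) R1 = R3 - (0.387178) R1:  -0.189056 phi_2 + 1.084634 phi_3 = 0.174444
  R3 <- R3 - (-0.189056/1.201308) R2 = R3 - (-0.157375) R2:  1.054882 phi_3 = 0.240449
Back-substitution:
  phi_hat_3 = 0.240449 / 1.054882 = 0.227939
  phi_hat_2 = (0.419408 - (-0.189056)(0.227939)) / 1.201308 = 0.384998
  phi_hat_1 = (-0.3085 - (-0.3085)(0.384998) - (0.494)(0.227939)) / 1.2759 = -0.236954
So phi_hat = [-0.2370, 0.3850, 0.2279].
Therefore phi_hat_3 = 0.2279.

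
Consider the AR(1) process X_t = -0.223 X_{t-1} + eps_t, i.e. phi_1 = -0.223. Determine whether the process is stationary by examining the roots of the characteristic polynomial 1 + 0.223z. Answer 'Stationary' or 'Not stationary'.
\text{Stationary}

The AR(p) characteristic polynomial is P(z) = 1 + 0.223z.
Stationarity requires all roots to lie outside the unit circle, i.e. |z| > 1 for every root.
This is linear in z: 1 + (0.223) z = 0  =>  z = -1/(0.223) = -4.484305,  |z| = 4.484305.
Moduli of all roots: 4.4843.
All moduli strictly greater than 1? Yes.
Verdict: Stationary.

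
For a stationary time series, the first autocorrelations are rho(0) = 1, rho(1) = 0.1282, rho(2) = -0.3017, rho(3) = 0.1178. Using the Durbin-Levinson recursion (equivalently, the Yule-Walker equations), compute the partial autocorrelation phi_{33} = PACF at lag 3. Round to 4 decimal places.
\phi_{33} = 0.2390

The PACF at lag k is phi_{kk}, the last component of the solution
to the Yule-Walker system G_k phi = r_k where
  (G_k)_{ij} = rho(|i - j|), (r_k)_i = rho(i), i,j = 1..k.
Equivalently, Durbin-Levinson gives phi_{kk} iteratively:
  phi_{11} = rho(1)
  phi_{kk} = [rho(k) - sum_{j=1..k-1} phi_{k-1,j} rho(k-j)]
            / [1 - sum_{j=1..k-1} phi_{k-1,j} rho(j)],
  phi_{k,j} = phi_{k-1,j} - phi_{kk} phi_{k-1,k-j},  j = 1..k-1.
Step k = 1:
  phi_11 = rho(1) = 0.1282.
Step k = 2:
  phi_22 = [rho(2) - phi_11 rho(1)] / [1 - phi_11 rho(1)] = [-0.3017 - (0.1282)(0.1282)] / [1 - (0.1282)(0.1282)]
         = -0.31813524 / 0.98356476 = -0.323451.
  Update: phi_21 = phi_11 - phi_22 phi_11 = 0.1282 - (-0.323451)(0.1282) = 0.169666.
Step k = 3:
  phi_33 = [rho(3) - phi_21 rho(2) - phi_22 rho(1)] / [1 - phi_21 rho(1) - phi_22 rho(2)]
    numerator   = 0.1178 - (0.169666)(-0.3017) - (-0.323451)(0.1282) = 0.21045482
    denominator = 1 - (0.169666)(0.1282) - (-0.323451)(-0.3017) = 0.88066352
  phi_33 = 0.21045482 / 0.88066352 = 0.239.
Therefore phi_{33} = 0.2390.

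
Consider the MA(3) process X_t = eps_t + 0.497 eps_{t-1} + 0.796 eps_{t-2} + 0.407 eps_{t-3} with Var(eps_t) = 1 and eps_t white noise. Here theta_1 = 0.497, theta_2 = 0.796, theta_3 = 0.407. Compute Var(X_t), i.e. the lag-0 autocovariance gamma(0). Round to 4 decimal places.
\gamma(0) = 2.0463

For an MA(q) process X_t = eps_t + sum_i theta_i eps_{t-i} with
Var(eps_t) = sigma^2, the variance is
  gamma(0) = sigma^2 * (1 + sum_i theta_i^2).
  sum_i theta_i^2 = (0.497)^2 + (0.796)^2 + (0.407)^2 = 0.247009 + 0.633616 + 0.165649 = 1.046274.
  gamma(0) = 1 * (1 + 1.046274) = 1 * 2.046274 = 2.046274, which rounds to 2.0463.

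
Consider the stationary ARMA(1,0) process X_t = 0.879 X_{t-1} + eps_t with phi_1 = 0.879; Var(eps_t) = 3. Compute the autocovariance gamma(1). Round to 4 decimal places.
\gamma(1) = 11.5984

Multiply the model equation by X_{t-k} and take expectations. With theta_0 = psi_0 = 1 and psi_j the MA(infinity) weights, this gives
  gamma(k) - sum_i phi_i gamma(k-i) = c_k,
  c_k = sigma^2 * sum_{j=k..q} theta_j psi_{j-k}   (c_k = 0 for k > q),
using gamma(-m) = gamma(m).
Pure AR (q = 0): c_0 = sigma^2 = 3, c_k = 0 for k >= 1.
Equations for k = 0 and k = 1 (AR order 1):
  gamma(0) = phi_1 gamma(1) + c_0
  gamma(1) = phi_1 gamma(0) + c_1
Substituting the second into the first: gamma(0) (1 - phi_1^2) = c_0 + phi_1 c_1, so
  gamma(0) = c_0 / (1 - phi_1^2) = 3 / (1 - (0.879)^2) = 3 / 0.227359 = 13.194991.
  gamma(1) = phi_1 gamma(0) = (0.879)(13.194991) = 11.598397.
Therefore gamma(1) = 11.5984 (to 4 decimal places).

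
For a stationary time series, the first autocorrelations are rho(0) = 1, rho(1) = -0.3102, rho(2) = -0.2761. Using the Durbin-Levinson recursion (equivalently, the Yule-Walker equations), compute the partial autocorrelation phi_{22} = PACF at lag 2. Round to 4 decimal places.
\phi_{22} = -0.4120

The PACF at lag k is phi_{kk}, the last component of the solution
to the Yule-Walker system G_k phi = r_k where
  (G_k)_{ij} = rho(|i - j|), (r_k)_i = rho(i), i,j = 1..k.
Equivalently, Durbin-Levinson gives phi_{kk} iteratively:
  phi_{11} = rho(1)
  phi_{kk} = [rho(k) - sum_{j=1..k-1} phi_{k-1,j} rho(k-j)]
            / [1 - sum_{j=1..k-1} phi_{k-1,j} rho(j)],
  phi_{k,j} = phi_{k-1,j} - phi_{kk} phi_{k-1,k-j},  j = 1..k-1.
Step k = 1:
  phi_11 = rho(1) = -0.3102.
Step k = 2:
  phi_22 = [rho(2) - phi_11 rho(1)] / [1 - phi_11 rho(1)] = [-0.2761 - (-0.3102)(-0.3102)] / [1 - (-0.3102)(-0.3102)]
         = -0.37232404 / 0.90377596 = -0.412.
Therefore phi_{22} = -0.4120.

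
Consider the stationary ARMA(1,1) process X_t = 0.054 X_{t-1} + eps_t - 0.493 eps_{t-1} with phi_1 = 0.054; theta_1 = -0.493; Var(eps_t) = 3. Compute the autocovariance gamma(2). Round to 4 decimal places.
\gamma(2) = -0.0694

Multiply the model equation by X_{t-k} and take expectations. With theta_0 = psi_0 = 1 and psi_j the MA(infinity) weights, this gives
  gamma(k) - sum_i phi_i gamma(k-i) = c_k,
  c_k = sigma^2 * sum_{j=k..q} theta_j psi_{j-k}   (c_k = 0 for k > q),
using gamma(-m) = gamma(m).
psi-weights needed (psi_j = theta_j + sum_i phi_i psi_{j-i}):
  psi_1 = theta_1 + phi_1 = -0.493 + (0.054) = -0.439
Right-hand sides:
  c_0 = sigma^2 (1 + theta_1 psi_1) = 3 * (1 + (-0.493)(-0.439)) = 3 * 1.216427 = 3.649281
  c_1 = sigma^2 theta_1 = 3 * (-0.493) = -1.479
  c_2 = 0
Equations for k = 0 and k = 1 (AR order 1):
  gamma(0) = phi_1 gamma(1) + c_0
  gamma(1) = phi_1 gamma(0) + c_1
Substituting the second into the first: gamma(0) (1 - phi_1^2) = c_0 + phi_1 c_1, so
  gamma(0) = (c_0 + phi_1 c_1) / (1 - phi_1^2) = (3.649281 + (0.054)(-1.479)) / (1 - (0.054)^2) = 3.569415 / 0.997084 = 3.579854.
  gamma(1) = phi_1 gamma(0) + c_1 = (0.054)(3.579854) + (-1.479) = -1.285688.
For k = 2 (> q): gamma(2) = phi_1 gamma(1) = (0.054)(-1.285688) = -0.069427.
Therefore gamma(2) = -0.0694 (to 4 decimal places).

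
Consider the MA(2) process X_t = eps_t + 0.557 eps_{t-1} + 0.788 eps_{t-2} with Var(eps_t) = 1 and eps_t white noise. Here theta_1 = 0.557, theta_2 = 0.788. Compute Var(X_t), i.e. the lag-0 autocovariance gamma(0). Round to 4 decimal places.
\gamma(0) = 1.9312

For an MA(q) process X_t = eps_t + sum_i theta_i eps_{t-i} with
Var(eps_t) = sigma^2, the variance is
  gamma(0) = sigma^2 * (1 + sum_i theta_i^2).
  sum_i theta_i^2 = (0.557)^2 + (0.788)^2 = 0.310249 + 0.620944 = 0.931193.
  gamma(0) = 1 * (1 + 0.931193) = 1 * 1.931193 = 1.931193, which rounds to 1.9312.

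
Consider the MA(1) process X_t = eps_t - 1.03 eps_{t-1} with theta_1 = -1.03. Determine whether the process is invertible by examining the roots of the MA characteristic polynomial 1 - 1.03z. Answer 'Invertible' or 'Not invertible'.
\text{Not invertible}

The MA(q) characteristic polynomial is P(z) = 1 - 1.03z.
Invertibility requires all roots to lie outside the unit circle, i.e. |z| > 1 for every root.
This is linear in z: 1 + (-1.03) z = 0  =>  z = -1/(-1.03) = 0.970874,  |z| = 0.970874.
Moduli of all roots: 0.9709.
All moduli strictly greater than 1? No.
Verdict: Not invertible.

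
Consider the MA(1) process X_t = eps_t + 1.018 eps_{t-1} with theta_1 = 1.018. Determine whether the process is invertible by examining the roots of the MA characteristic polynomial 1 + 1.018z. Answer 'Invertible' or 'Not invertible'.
\text{Not invertible}

The MA(q) characteristic polynomial is P(z) = 1 + 1.018z.
Invertibility requires all roots to lie outside the unit circle, i.e. |z| > 1 for every root.
This is linear in z: 1 + (1.018) z = 0  =>  z = -1/(1.018) = -0.982318,  |z| = 0.982318.
Moduli of all roots: 0.9823.
All moduli strictly greater than 1? No.
Verdict: Not invertible.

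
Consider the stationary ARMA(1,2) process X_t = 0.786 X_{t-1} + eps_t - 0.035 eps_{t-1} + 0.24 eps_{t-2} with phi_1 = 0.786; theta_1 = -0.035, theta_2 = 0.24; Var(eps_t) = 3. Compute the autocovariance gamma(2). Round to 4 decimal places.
\gamma(2) = 7.3041

Multiply the model equation by X_{t-k} and take expectations. With theta_0 = psi_0 = 1 and psi_j the MA(infinity) weights, this gives
  gamma(k) - sum_i phi_i gamma(k-i) = c_k,
  c_k = sigma^2 * sum_{j=k..q} theta_j psi_{j-k}   (c_k = 0 for k > q),
using gamma(-m) = gamma(m).
psi-weights needed (psi_j = theta_j + sum_i phi_i psi_{j-i}):
  psi_1 = theta_1 + phi_1 = -0.035 + (0.786) = 0.751
  psi_2 = theta_2 + phi_1 psi_1 = 0.24 + (0.786)(0.751) = 0.830286
Right-hand sides:
  c_0 = sigma^2 (1 + theta_1 psi_1 + theta_2 psi_2) = 3 * (1 + (-0.035)(0.751) + (0.24)(0.830286)) = 3 * 1.172984 = 3.518951
  c_1 = sigma^2 (theta_1 + theta_2 psi_1) = 3 * (-0.035 + (0.24)(0.751)) = 0.43572
  c_2 = sigma^2 theta_2 = 3 * (0.24) = 0.72
Equations for k = 0 and k = 1 (AR order 1):
  gamma(0) = phi_1 gamma(1) + c_0
  gamma(1) = phi_1 gamma(0) + c_1
Substituting the second into the first: gamma(0) (1 - phi_1^2) = c_0 + phi_1 c_1, so
  gamma(0) = (c_0 + phi_1 c_1) / (1 - phi_1^2) = (3.518951 + (0.786)(0.43572)) / (1 - (0.786)^2) = 3.861427 / 0.382204 = 10.103052.
  gamma(1) = phi_1 gamma(0) + c_1 = (0.786)(10.103052) + (0.43572) = 8.376719.
For k = 2: gamma(2) = phi_1 gamma(1) + c_2
  = (0.786)(8.376719) + (0.72) = 7.304101.
Therefore gamma(2) = 7.3041 (to 4 decimal places).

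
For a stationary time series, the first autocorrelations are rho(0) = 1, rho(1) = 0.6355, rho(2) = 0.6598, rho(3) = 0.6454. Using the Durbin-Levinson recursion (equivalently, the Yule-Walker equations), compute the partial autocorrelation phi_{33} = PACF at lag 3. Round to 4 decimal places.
\phi_{33} = 0.2741

The PACF at lag k is phi_{kk}, the last component of the solution
to the Yule-Walker system G_k phi = r_k where
  (G_k)_{ij} = rho(|i - j|), (r_k)_i = rho(i), i,j = 1..k.
Equivalently, Durbin-Levinson gives phi_{kk} iteratively:
  phi_{11} = rho(1)
  phi_{kk} = [rho(k) - sum_{j=1..k-1} phi_{k-1,j} rho(k-j)]
            / [1 - sum_{j=1..k-1} phi_{k-1,j} rho(j)],
  phi_{k,j} = phi_{k-1,j} - phi_{kk} phi_{k-1,k-j},  j = 1..k-1.
Step k = 1:
  phi_11 = rho(1) = 0.6355.
Step k = 2:
  phi_22 = [rho(2) - phi_11 rho(1)] / [1 - phi_11 rho(1)] = [0.6598 - (0.6355)(0.6355)] / [1 - (0.6355)(0.6355)]
         = 0.25593975 / 0.59613975 = 0.429328.
  Update: phi_21 = phi_11 - phi_22 phi_11 = 0.6355 - (0.429328)(0.6355) = 0.362662.
Step k = 3:
  phi_33 = [rho(3) - phi_21 rho(2) - phi_22 rho(1)] / [1 - phi_21 rho(1) - phi_22 rho(2)]
    numerator   = 0.6454 - (0.362662)(0.6598) - (0.429328)(0.6355) = 0.13327754
    denominator = 1 - (0.362662)(0.6355) - (0.429328)(0.6598) = 0.48625754
  phi_33 = 0.13327754 / 0.48625754 = 0.2741.
Therefore phi_{33} = 0.2741.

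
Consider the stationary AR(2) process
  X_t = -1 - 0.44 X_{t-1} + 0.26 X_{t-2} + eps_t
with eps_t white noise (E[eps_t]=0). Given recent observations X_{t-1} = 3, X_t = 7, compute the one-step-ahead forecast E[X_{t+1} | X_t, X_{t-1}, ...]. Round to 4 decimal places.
E[X_{t+1} \mid \mathcal F_t] = -3.3000

For an AR(p) model X_t = c + sum_i phi_i X_{t-i} + eps_t, the
one-step-ahead conditional mean is
  E[X_{t+1} | X_t, ...] = c + sum_i phi_i X_{t+1-i}.
Substitute known values:
  E[X_{t+1} | ...] = -1 + (-0.44) * (7) + (0.26) * (3)
                   = -3.3000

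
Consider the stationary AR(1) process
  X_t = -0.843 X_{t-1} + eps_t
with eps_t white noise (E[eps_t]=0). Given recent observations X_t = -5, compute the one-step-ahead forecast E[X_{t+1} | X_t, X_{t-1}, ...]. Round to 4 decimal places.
E[X_{t+1} \mid \mathcal F_t] = 4.2150

For an AR(p) model X_t = c + sum_i phi_i X_{t-i} + eps_t, the
one-step-ahead conditional mean is
  E[X_{t+1} | X_t, ...] = c + sum_i phi_i X_{t+1-i}.
Substitute known values:
  E[X_{t+1} | ...] = (-0.843) * (-5)
                   = 4.2150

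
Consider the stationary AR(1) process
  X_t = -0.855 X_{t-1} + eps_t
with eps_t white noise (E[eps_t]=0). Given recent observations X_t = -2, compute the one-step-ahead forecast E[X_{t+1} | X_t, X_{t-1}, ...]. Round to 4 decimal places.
E[X_{t+1} \mid \mathcal F_t] = 1.7100

For an AR(p) model X_t = c + sum_i phi_i X_{t-i} + eps_t, the
one-step-ahead conditional mean is
  E[X_{t+1} | X_t, ...] = c + sum_i phi_i X_{t+1-i}.
Substitute known values:
  E[X_{t+1} | ...] = (-0.855) * (-2)
                   = 1.7100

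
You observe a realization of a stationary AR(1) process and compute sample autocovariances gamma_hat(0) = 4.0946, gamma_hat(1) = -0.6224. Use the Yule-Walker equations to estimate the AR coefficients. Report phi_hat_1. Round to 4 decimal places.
\hat\phi_{1} = -0.1520

The Yule-Walker equations for an AR(p) process read, in matrix form,
  Gamma_p phi = r_p,   with   (Gamma_p)_{ij} = gamma(|i - j|),
                       (r_p)_i = gamma(i),   i,j = 1..p.
Substitute the sample gammas (Toeplitz matrix and right-hand side of size 1):
  Gamma_p = [[4.0946]]
  r_p     = [-0.6224]
With p = 1 this is the single equation gamma(0) phi_1 = gamma(1):
  phi_hat_1 = gamma(1) / gamma(0) = -0.6224 / 4.0946 = -0.1520.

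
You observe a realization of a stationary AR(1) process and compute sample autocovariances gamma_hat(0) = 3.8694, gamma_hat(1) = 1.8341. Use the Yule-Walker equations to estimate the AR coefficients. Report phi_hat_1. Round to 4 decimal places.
\hat\phi_{1} = 0.4740

The Yule-Walker equations for an AR(p) process read, in matrix form,
  Gamma_p phi = r_p,   with   (Gamma_p)_{ij} = gamma(|i - j|),
                       (r_p)_i = gamma(i),   i,j = 1..p.
Substitute the sample gammas (Toeplitz matrix and right-hand side of size 1):
  Gamma_p = [[3.8694]]
  r_p     = [1.8341]
With p = 1 this is the single equation gamma(0) phi_1 = gamma(1):
  phi_hat_1 = gamma(1) / gamma(0) = 1.8341 / 3.8694 = 0.4740.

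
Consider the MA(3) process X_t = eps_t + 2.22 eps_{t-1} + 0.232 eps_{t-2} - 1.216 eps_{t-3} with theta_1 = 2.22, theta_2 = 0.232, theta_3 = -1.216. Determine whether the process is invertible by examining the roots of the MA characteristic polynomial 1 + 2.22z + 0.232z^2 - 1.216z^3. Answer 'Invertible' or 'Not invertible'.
\text{Not invertible}

The MA(q) characteristic polynomial is P(z) = 1 + 2.22z + 0.232z^2 - 1.216z^3.
Invertibility requires all roots to lie outside the unit circle, i.e. |z| > 1 for every root.
Degree 3: look for a simple real root z0 first, then factor out (1 - z/z0) and solve the remaining quadratic.
Testing z0 = -0.625: P(-0.625) = 1 + (2.22)(-0.625) + (0.232)(-0.625)^2 + (-1.216)(-0.625)^3
  = 1 + (-1.3875) + (0.090625) + (0.296875) = 0.  So z_0 = -0.625 is a root, |z_0| = 0.625.
Divide out the factor (1 + 1.6 z) = (1 - z/z0) (since 1/z0 = -1.6):
  P(z) = (1 + 1.6 z)(1 + (0.62) z + (-0.76) z^2)
  [check: z-coef 0.62 - (-1.6) = 2.22; z^2-coef -0.76 - (-1.6)(0.62) = 0.232; z^3-coef -(-1.6)(-0.76) = -1.216.]
Remaining roots from the quadratic factor 1 + (0.62) z + (-0.76) z^2:
  Set 1 + (0.62) z + (-0.76) z^2 = 0, i.e. a z^2 + b z + c = 0 with a = -0.76, b = 0.62, c = 1.
  Discriminant D = b^2 - 4ac = (0.62)^2 - 4*(-0.76)*1 = 0.3844 - (-3.04) = 3.4244.
  D >= 0, so the roots are real: z = (-b +/- sqrt(D)) / (2a) = (-0.62 +/- 1.850513) / (-1.52).
    z_1 = (-0.62 + 1.850513) / (-1.52) = -0.8095,   |z_1| = 0.8095.
    z_2 = (-0.62 - 1.850513) / (-1.52) = 1.6253,   |z_2| = 1.6253.
Moduli of all roots: 0.6250, 0.8095, 1.6253.
All moduli strictly greater than 1? No.
Verdict: Not invertible.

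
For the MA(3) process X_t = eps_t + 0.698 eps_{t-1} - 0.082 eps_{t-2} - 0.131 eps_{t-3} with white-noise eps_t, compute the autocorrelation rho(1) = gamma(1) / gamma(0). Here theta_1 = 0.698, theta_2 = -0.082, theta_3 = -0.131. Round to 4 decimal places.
\rho(1) = 0.4311

For an MA(q) process with theta_0 = 1, the autocovariance is
  gamma(k) = sigma^2 * sum_{i=0..q-k} theta_i * theta_{i+k},
and rho(k) = gamma(k) / gamma(0). Sigma^2 cancels.
  numerator   = (1)*(0.698) + (0.698)*(-0.082) + (-0.082)*(-0.131) = 0.651506.
  denominator = (1)^2 + (0.698)^2 + (-0.082)^2 + (-0.131)^2 = 1.511089.
  rho(1) = 0.651506 / 1.511089 = 0.4311.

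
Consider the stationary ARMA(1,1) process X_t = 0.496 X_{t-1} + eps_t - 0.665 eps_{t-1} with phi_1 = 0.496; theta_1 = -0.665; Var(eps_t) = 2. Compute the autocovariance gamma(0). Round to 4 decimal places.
\gamma(0) = 2.0758

Multiply the model equation by X_{t-k} and take expectations. With theta_0 = psi_0 = 1 and psi_j the MA(infinity) weights, this gives
  gamma(k) - sum_i phi_i gamma(k-i) = c_k,
  c_k = sigma^2 * sum_{j=k..q} theta_j psi_{j-k}   (c_k = 0 for k > q),
using gamma(-m) = gamma(m).
psi-weights needed (psi_j = theta_j + sum_i phi_i psi_{j-i}):
  psi_1 = theta_1 + phi_1 = -0.665 + (0.496) = -0.169
Right-hand sides:
  c_0 = sigma^2 (1 + theta_1 psi_1) = 2 * (1 + (-0.665)(-0.169)) = 2 * 1.112385 = 2.22477
  c_1 = sigma^2 theta_1 = 2 * (-0.665) = -1.33
  c_2 = 0
Equations for k = 0 and k = 1 (AR order 1):
  gamma(0) = phi_1 gamma(1) + c_0
  gamma(1) = phi_1 gamma(0) + c_1
Substituting the second into the first: gamma(0) (1 - phi_1^2) = c_0 + phi_1 c_1, so
  gamma(0) = (c_0 + phi_1 c_1) / (1 - phi_1^2) = (2.22477 + (0.496)(-1.33)) / (1 - (0.496)^2) = 1.56509 / 0.753984 = 2.07576.
Therefore gamma(0) = 2.0758 (to 4 decimal places).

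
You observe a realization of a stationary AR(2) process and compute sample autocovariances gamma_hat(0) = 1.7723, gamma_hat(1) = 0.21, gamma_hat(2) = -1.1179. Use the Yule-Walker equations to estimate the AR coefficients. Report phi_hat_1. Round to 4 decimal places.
\hat\phi_{1} = 0.1960

The Yule-Walker equations for an AR(p) process read, in matrix form,
  Gamma_p phi = r_p,   with   (Gamma_p)_{ij} = gamma(|i - j|),
                       (r_p)_i = gamma(i),   i,j = 1..p.
Substitute the sample gammas (Toeplitz matrix and right-hand side of size 2):
  Gamma_p = [[1.7723, 0.21], [0.21, 1.7723]]
  r_p     = [0.21, -1.1179]
Written out:
  1.7723 phi_1 + 0.21 phi_2 = 0.21
  0.21 phi_1 + 1.7723 phi_2 = -1.1179
Solve by Cramer's rule:
  det = gamma(0)^2 - gamma(1)^2 = (1.7723)^2 - (0.21)^2 = 3.14104729 - 0.0441 = 3.09694729
  phi_hat_1 = [gamma(1) gamma(0) - gamma(1) gamma(2)] / det = [(0.21)(1.7723) - (0.21)(-1.1179)] / 3.09694729 = 0.606942 / 3.09694729 = 0.196
  phi_hat_2 = [gamma(0) gamma(2) - gamma(1)^2] / det = [(1.7723)(-1.1179) - (0.21)^2] / 3.09694729 = -2.02535417 / 3.09694729 = -0.654
So phi_hat = [0.1960, -0.6540].
Therefore phi_hat_1 = 0.1960.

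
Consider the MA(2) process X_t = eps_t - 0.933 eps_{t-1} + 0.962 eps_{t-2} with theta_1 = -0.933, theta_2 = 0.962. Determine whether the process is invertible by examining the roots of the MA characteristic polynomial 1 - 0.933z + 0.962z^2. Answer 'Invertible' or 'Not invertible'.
\text{Invertible}

The MA(q) characteristic polynomial is P(z) = 1 - 0.933z + 0.962z^2.
Invertibility requires all roots to lie outside the unit circle, i.e. |z| > 1 for every root.
Set 1 + (-0.933) z + (0.962) z^2 = 0, i.e. a z^2 + b z + c = 0 with a = 0.962, b = -0.933, c = 1.
Discriminant D = b^2 - 4ac = (-0.933)^2 - 4*(0.962)*1 = 0.870489 - (3.848) = -2.977511.
D < 0, so the roots are the complex-conjugate pair z = (-b +/- i sqrt(-D)) / (2a) = 0.4849 +/- 0.8969i.
For a conjugate pair |z|^2 = z * conj(z) = (product of roots) = c/a = 1/(0.962) = 1.039501, so |z| = sqrt(1.039501) = 1.0196 for both roots.
Moduli of all roots: 1.0196, 1.0196.
All moduli strictly greater than 1? Yes.
Verdict: Invertible.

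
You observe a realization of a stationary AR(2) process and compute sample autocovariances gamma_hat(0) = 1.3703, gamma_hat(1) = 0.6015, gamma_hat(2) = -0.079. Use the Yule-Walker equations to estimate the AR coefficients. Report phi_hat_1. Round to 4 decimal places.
\hat\phi_{1} = 0.5751

The Yule-Walker equations for an AR(p) process read, in matrix form,
  Gamma_p phi = r_p,   with   (Gamma_p)_{ij} = gamma(|i - j|),
                       (r_p)_i = gamma(i),   i,j = 1..p.
Substitute the sample gammas (Toeplitz matrix and right-hand side of size 2):
  Gamma_p = [[1.3703, 0.6015], [0.6015, 1.3703]]
  r_p     = [0.6015, -0.079]
Written out:
  1.3703 phi_1 + 0.6015 phi_2 = 0.6015
  0.6015 phi_1 + 1.3703 phi_2 = -0.079
Solve by Cramer's rule:
  det = gamma(0)^2 - gamma(1)^2 = (1.3703)^2 - (0.6015)^2 = 1.87772209 - 0.36180225 = 1.51591984
  phi_hat_1 = [gamma(1) gamma(0) - gamma(1) gamma(2)] / det = [(0.6015)(1.3703) - (0.6015)(-0.079)] / 1.51591984 = 0.87175395 / 1.51591984 = 0.5751
  phi_hat_2 = [gamma(0) gamma(2) - gamma(1)^2] / det = [(1.3703)(-0.079) - (0.6015)^2] / 1.51591984 = -0.47005595 / 1.51591984 = -0.3101
So phi_hat = [0.5751, -0.3101].
Therefore phi_hat_1 = 0.5751.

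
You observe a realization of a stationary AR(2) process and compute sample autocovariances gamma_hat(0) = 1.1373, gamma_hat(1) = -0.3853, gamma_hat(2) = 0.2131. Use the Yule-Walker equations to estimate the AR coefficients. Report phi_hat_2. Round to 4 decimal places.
\hat\phi_{2} = 0.0820

The Yule-Walker equations for an AR(p) process read, in matrix form,
  Gamma_p phi = r_p,   with   (Gamma_p)_{ij} = gamma(|i - j|),
                       (r_p)_i = gamma(i),   i,j = 1..p.
Substitute the sample gammas (Toeplitz matrix and right-hand side of size 2):
  Gamma_p = [[1.1373, -0.3853], [-0.3853, 1.1373]]
  r_p     = [-0.3853, 0.2131]
Written out:
  1.1373 phi_1 - 0.3853 phi_2 = -0.3853
  -0.3853 phi_1 + 1.1373 phi_2 = 0.2131
Solve by Cramer's rule:
  det = gamma(0)^2 - gamma(1)^2 = (1.1373)^2 - (-0.3853)^2 = 1.29345129 - 0.14845609 = 1.1449952
  phi_hat_1 = [gamma(1) gamma(0) - gamma(1) gamma(2)] / det = [(-0.3853)(1.1373) - (-0.3853)(0.2131)] / 1.1449952 = -0.35609426 / 1.1449952 = -0.311
  phi_hat_2 = [gamma(0) gamma(2) - gamma(1)^2] / det = [(1.1373)(0.2131) - (-0.3853)^2] / 1.1449952 = 0.09390254 / 1.1449952 = 0.082
So phi_hat = [-0.3110, 0.0820].
Therefore phi_hat_2 = 0.0820.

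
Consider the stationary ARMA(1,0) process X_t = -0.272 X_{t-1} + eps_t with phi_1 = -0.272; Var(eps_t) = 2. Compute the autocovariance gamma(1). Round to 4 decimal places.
\gamma(1) = -0.5875

Multiply the model equation by X_{t-k} and take expectations. With theta_0 = psi_0 = 1 and psi_j the MA(infinity) weights, this gives
  gamma(k) - sum_i phi_i gamma(k-i) = c_k,
  c_k = sigma^2 * sum_{j=k..q} theta_j psi_{j-k}   (c_k = 0 for k > q),
using gamma(-m) = gamma(m).
Pure AR (q = 0): c_0 = sigma^2 = 2, c_k = 0 for k >= 1.
Equations for k = 0 and k = 1 (AR order 1):
  gamma(0) = phi_1 gamma(1) + c_0
  gamma(1) = phi_1 gamma(0) + c_1
Substituting the second into the first: gamma(0) (1 - phi_1^2) = c_0 + phi_1 c_1, so
  gamma(0) = c_0 / (1 - phi_1^2) = 2 / (1 - (-0.272)^2) = 2 / 0.926016 = 2.15979.
  gamma(1) = phi_1 gamma(0) = (-0.272)(2.15979) = -0.587463.
Therefore gamma(1) = -0.5875 (to 4 decimal places).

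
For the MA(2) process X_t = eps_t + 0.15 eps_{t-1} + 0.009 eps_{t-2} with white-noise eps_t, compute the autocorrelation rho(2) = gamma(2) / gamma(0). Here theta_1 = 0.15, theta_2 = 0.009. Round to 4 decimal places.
\rho(2) = 0.0088

For an MA(q) process with theta_0 = 1, the autocovariance is
  gamma(k) = sigma^2 * sum_{i=0..q-k} theta_i * theta_{i+k},
and rho(k) = gamma(k) / gamma(0). Sigma^2 cancels.
  numerator   = (1)*(0.009) = 0.009.
  denominator = (1)^2 + (0.15)^2 + (0.009)^2 = 1.022581.
  rho(2) = 0.009 / 1.022581 = 0.0088.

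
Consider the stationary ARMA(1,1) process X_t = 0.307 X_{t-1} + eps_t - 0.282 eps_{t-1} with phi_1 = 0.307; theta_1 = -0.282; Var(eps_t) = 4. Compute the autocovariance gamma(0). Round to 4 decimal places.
\gamma(0) = 4.0028

Multiply the model equation by X_{t-k} and take expectations. With theta_0 = psi_0 = 1 and psi_j the MA(infinity) weights, this gives
  gamma(k) - sum_i phi_i gamma(k-i) = c_k,
  c_k = sigma^2 * sum_{j=k..q} theta_j psi_{j-k}   (c_k = 0 for k > q),
using gamma(-m) = gamma(m).
psi-weights needed (psi_j = theta_j + sum_i phi_i psi_{j-i}):
  psi_1 = theta_1 + phi_1 = -0.282 + (0.307) = 0.025
Right-hand sides:
  c_0 = sigma^2 (1 + theta_1 psi_1) = 4 * (1 + (-0.282)(0.025)) = 4 * 0.99295 = 3.9718
  c_1 = sigma^2 theta_1 = 4 * (-0.282) = -1.128
  c_2 = 0
Equations for k = 0 and k = 1 (AR order 1):
  gamma(0) = phi_1 gamma(1) + c_0
  gamma(1) = phi_1 gamma(0) + c_1
Substituting the second into the first: gamma(0) (1 - phi_1^2) = c_0 + phi_1 c_1, so
  gamma(0) = (c_0 + phi_1 c_1) / (1 - phi_1^2) = (3.9718 + (0.307)(-1.128)) / (1 - (0.307)^2) = 3.625504 / 0.905751 = 4.00276.
Therefore gamma(0) = 4.0028 (to 4 decimal places).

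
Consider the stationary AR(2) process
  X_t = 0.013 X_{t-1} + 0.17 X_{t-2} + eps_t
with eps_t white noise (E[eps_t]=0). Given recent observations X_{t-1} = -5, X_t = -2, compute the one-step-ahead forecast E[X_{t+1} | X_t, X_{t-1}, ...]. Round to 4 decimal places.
E[X_{t+1} \mid \mathcal F_t] = -0.8760

For an AR(p) model X_t = c + sum_i phi_i X_{t-i} + eps_t, the
one-step-ahead conditional mean is
  E[X_{t+1} | X_t, ...] = c + sum_i phi_i X_{t+1-i}.
Substitute known values:
  E[X_{t+1} | ...] = (0.013) * (-2) + (0.17) * (-5)
                   = -0.8760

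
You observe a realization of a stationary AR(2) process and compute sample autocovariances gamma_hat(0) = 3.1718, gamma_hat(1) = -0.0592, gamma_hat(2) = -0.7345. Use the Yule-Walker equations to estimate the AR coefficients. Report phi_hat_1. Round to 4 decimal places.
\hat\phi_{1} = -0.0230

The Yule-Walker equations for an AR(p) process read, in matrix form,
  Gamma_p phi = r_p,   with   (Gamma_p)_{ij} = gamma(|i - j|),
                       (r_p)_i = gamma(i),   i,j = 1..p.
Substitute the sample gammas (Toeplitz matrix and right-hand side of size 2):
  Gamma_p = [[3.1718, -0.0592], [-0.0592, 3.1718]]
  r_p     = [-0.0592, -0.7345]
Written out:
  3.1718 phi_1 - 0.0592 phi_2 = -0.0592
  -0.0592 phi_1 + 3.1718 phi_2 = -0.7345
Solve by Cramer's rule:
  det = gamma(0)^2 - gamma(1)^2 = (3.1718)^2 - (-0.0592)^2 = 10.06031524 - 0.00350464 = 10.0568106
  phi_hat_1 = [gamma(1) gamma(0) - gamma(1) gamma(2)] / det = [(-0.0592)(3.1718) - (-0.0592)(-0.7345)] / 10.0568106 = -0.23125296 / 10.0568106 = -0.023
  phi_hat_2 = [gamma(0) gamma(2) - gamma(1)^2] / det = [(3.1718)(-0.7345) - (-0.0592)^2] / 10.0568106 = -2.33319174 / 10.0568106 = -0.232
So phi_hat = [-0.0230, -0.2320].
Therefore phi_hat_1 = -0.0230.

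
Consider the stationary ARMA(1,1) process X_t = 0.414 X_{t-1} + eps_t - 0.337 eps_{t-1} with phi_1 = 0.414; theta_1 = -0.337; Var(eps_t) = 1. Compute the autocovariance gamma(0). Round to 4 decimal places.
\gamma(0) = 1.0072

Multiply the model equation by X_{t-k} and take expectations. With theta_0 = psi_0 = 1 and psi_j the MA(infinity) weights, this gives
  gamma(k) - sum_i phi_i gamma(k-i) = c_k,
  c_k = sigma^2 * sum_{j=k..q} theta_j psi_{j-k}   (c_k = 0 for k > q),
using gamma(-m) = gamma(m).
psi-weights needed (psi_j = theta_j + sum_i phi_i psi_{j-i}):
  psi_1 = theta_1 + phi_1 = -0.337 + (0.414) = 0.077
Right-hand sides:
  c_0 = sigma^2 (1 + theta_1 psi_1) = 1 * (1 + (-0.337)(0.077)) = 1 * 0.974051 = 0.974051
  c_1 = sigma^2 theta_1 = 1 * (-0.337) = -0.337
  c_2 = 0
Equations for k = 0 and k = 1 (AR order 1):
  gamma(0) = phi_1 gamma(1) + c_0
  gamma(1) = phi_1 gamma(0) + c_1
Substituting the second into the first: gamma(0) (1 - phi_1^2) = c_0 + phi_1 c_1, so
  gamma(0) = (c_0 + phi_1 c_1) / (1 - phi_1^2) = (0.974051 + (0.414)(-0.337)) / (1 - (0.414)^2) = 0.834533 / 0.828604 = 1.007155.
Therefore gamma(0) = 1.0072 (to 4 decimal places).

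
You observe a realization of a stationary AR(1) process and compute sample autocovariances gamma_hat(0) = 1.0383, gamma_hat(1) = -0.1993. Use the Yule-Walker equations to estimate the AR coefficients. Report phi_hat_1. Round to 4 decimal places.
\hat\phi_{1} = -0.1919

The Yule-Walker equations for an AR(p) process read, in matrix form,
  Gamma_p phi = r_p,   with   (Gamma_p)_{ij} = gamma(|i - j|),
                       (r_p)_i = gamma(i),   i,j = 1..p.
Substitute the sample gammas (Toeplitz matrix and right-hand side of size 1):
  Gamma_p = [[1.0383]]
  r_p     = [-0.1993]
With p = 1 this is the single equation gamma(0) phi_1 = gamma(1):
  phi_hat_1 = gamma(1) / gamma(0) = -0.1993 / 1.0383 = -0.1919.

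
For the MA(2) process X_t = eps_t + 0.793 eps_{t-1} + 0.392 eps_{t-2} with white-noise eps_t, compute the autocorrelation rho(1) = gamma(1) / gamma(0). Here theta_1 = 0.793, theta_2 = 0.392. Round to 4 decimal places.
\rho(1) = 0.6193

For an MA(q) process with theta_0 = 1, the autocovariance is
  gamma(k) = sigma^2 * sum_{i=0..q-k} theta_i * theta_{i+k},
and rho(k) = gamma(k) / gamma(0). Sigma^2 cancels.
  numerator   = (1)*(0.793) + (0.793)*(0.392) = 1.103856.
  denominator = (1)^2 + (0.793)^2 + (0.392)^2 = 1.782513.
  rho(1) = 1.103856 / 1.782513 = 0.6193.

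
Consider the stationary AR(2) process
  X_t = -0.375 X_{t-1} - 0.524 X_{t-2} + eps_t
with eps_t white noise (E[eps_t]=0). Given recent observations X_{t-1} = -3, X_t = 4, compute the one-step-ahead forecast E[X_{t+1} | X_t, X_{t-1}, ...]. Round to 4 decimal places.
E[X_{t+1} \mid \mathcal F_t] = 0.0720

For an AR(p) model X_t = c + sum_i phi_i X_{t-i} + eps_t, the
one-step-ahead conditional mean is
  E[X_{t+1} | X_t, ...] = c + sum_i phi_i X_{t+1-i}.
Substitute known values:
  E[X_{t+1} | ...] = (-0.375) * (4) + (-0.524) * (-3)
                   = 0.0720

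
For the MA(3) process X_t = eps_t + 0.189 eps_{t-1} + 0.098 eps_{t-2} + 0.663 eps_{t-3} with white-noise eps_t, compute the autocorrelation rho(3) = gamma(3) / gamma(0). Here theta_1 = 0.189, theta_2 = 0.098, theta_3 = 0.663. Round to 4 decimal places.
\rho(3) = 0.4465

For an MA(q) process with theta_0 = 1, the autocovariance is
  gamma(k) = sigma^2 * sum_{i=0..q-k} theta_i * theta_{i+k},
and rho(k) = gamma(k) / gamma(0). Sigma^2 cancels.
  numerator   = (1)*(0.663) = 0.663.
  denominator = (1)^2 + (0.189)^2 + (0.098)^2 + (0.663)^2 = 1.484894.
  rho(3) = 0.663 / 1.484894 = 0.4465.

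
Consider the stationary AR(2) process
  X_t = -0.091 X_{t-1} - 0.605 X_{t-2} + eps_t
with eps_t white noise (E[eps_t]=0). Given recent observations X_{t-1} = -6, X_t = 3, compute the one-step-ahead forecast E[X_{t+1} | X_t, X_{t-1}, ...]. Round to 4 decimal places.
E[X_{t+1} \mid \mathcal F_t] = 3.3570

For an AR(p) model X_t = c + sum_i phi_i X_{t-i} + eps_t, the
one-step-ahead conditional mean is
  E[X_{t+1} | X_t, ...] = c + sum_i phi_i X_{t+1-i}.
Substitute known values:
  E[X_{t+1} | ...] = (-0.091) * (3) + (-0.605) * (-6)
                   = 3.3570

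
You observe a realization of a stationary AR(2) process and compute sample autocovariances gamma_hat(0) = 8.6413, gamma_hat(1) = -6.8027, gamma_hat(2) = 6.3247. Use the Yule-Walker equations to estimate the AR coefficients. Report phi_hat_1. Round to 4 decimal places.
\hat\phi_{1} = -0.5550

The Yule-Walker equations for an AR(p) process read, in matrix form,
  Gamma_p phi = r_p,   with   (Gamma_p)_{ij} = gamma(|i - j|),
                       (r_p)_i = gamma(i),   i,j = 1..p.
Substitute the sample gammas (Toeplitz matrix and right-hand side of size 2):
  Gamma_p = [[8.6413, -6.8027], [-6.8027, 8.6413]]
  r_p     = [-6.8027, 6.3247]
Written out:
  8.6413 phi_1 - 6.8027 phi_2 = -6.8027
  -6.8027 phi_1 + 8.6413 phi_2 = 6.3247
Solve by Cramer's rule:
  det = gamma(0)^2 - gamma(1)^2 = (8.6413)^2 - (-6.8027)^2 = 74.67206569 - 46.27672729 = 28.3953384
  phi_hat_1 = [gamma(1) gamma(0) - gamma(1) gamma(2)] / det = [(-6.8027)(8.6413) - (-6.8027)(6.3247)] / 28.3953384 = -15.75913482 / 28.3953384 = -0.555
  phi_hat_2 = [gamma(0) gamma(2) - gamma(1)^2] / det = [(8.6413)(6.3247) - (-6.8027)^2] / 28.3953384 = 8.37690282 / 28.3953384 = 0.295
So phi_hat = [-0.5550, 0.2950].
Therefore phi_hat_1 = -0.5550.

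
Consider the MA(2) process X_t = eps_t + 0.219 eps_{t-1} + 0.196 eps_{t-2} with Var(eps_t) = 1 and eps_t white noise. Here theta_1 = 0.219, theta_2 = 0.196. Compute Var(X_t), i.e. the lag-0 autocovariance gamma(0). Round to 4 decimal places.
\gamma(0) = 1.0864

For an MA(q) process X_t = eps_t + sum_i theta_i eps_{t-i} with
Var(eps_t) = sigma^2, the variance is
  gamma(0) = sigma^2 * (1 + sum_i theta_i^2).
  sum_i theta_i^2 = (0.219)^2 + (0.196)^2 = 0.047961 + 0.038416 = 0.086377.
  gamma(0) = 1 * (1 + 0.086377) = 1 * 1.086377 = 1.086377, which rounds to 1.0864.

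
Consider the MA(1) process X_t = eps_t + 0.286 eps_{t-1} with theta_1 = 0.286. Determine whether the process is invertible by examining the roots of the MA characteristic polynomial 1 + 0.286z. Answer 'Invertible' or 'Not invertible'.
\text{Invertible}

The MA(q) characteristic polynomial is P(z) = 1 + 0.286z.
Invertibility requires all roots to lie outside the unit circle, i.e. |z| > 1 for every root.
This is linear in z: 1 + (0.286) z = 0  =>  z = -1/(0.286) = -3.496503,  |z| = 3.496503.
Moduli of all roots: 3.4965.
All moduli strictly greater than 1? Yes.
Verdict: Invertible.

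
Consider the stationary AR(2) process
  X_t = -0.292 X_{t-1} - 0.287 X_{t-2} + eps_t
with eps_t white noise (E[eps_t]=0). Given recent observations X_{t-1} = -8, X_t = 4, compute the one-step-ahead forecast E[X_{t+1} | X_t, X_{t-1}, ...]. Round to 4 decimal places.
E[X_{t+1} \mid \mathcal F_t] = 1.1280

For an AR(p) model X_t = c + sum_i phi_i X_{t-i} + eps_t, the
one-step-ahead conditional mean is
  E[X_{t+1} | X_t, ...] = c + sum_i phi_i X_{t+1-i}.
Substitute known values:
  E[X_{t+1} | ...] = (-0.292) * (4) + (-0.287) * (-8)
                   = 1.1280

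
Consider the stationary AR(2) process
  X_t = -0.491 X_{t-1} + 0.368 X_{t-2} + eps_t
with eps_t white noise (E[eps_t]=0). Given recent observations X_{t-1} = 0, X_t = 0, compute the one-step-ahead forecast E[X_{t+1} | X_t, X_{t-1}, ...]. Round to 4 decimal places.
E[X_{t+1} \mid \mathcal F_t] = 0.0000

For an AR(p) model X_t = c + sum_i phi_i X_{t-i} + eps_t, the
one-step-ahead conditional mean is
  E[X_{t+1} | X_t, ...] = c + sum_i phi_i X_{t+1-i}.
Substitute known values:
  E[X_{t+1} | ...] = (-0.491) * (0) + (0.368) * (0)
                   = 0.0000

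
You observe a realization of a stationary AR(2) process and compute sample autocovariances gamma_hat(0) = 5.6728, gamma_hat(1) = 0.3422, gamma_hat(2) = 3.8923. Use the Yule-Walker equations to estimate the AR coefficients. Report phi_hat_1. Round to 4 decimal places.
\hat\phi_{1} = 0.0190

The Yule-Walker equations for an AR(p) process read, in matrix form,
  Gamma_p phi = r_p,   with   (Gamma_p)_{ij} = gamma(|i - j|),
                       (r_p)_i = gamma(i),   i,j = 1..p.
Substitute the sample gammas (Toeplitz matrix and right-hand side of size 2):
  Gamma_p = [[5.6728, 0.3422], [0.3422, 5.6728]]
  r_p     = [0.3422, 3.8923]
Written out:
  5.6728 phi_1 + 0.3422 phi_2 = 0.3422
  0.3422 phi_1 + 5.6728 phi_2 = 3.8923
Solve by Cramer's rule:
  det = gamma(0)^2 - gamma(1)^2 = (5.6728)^2 - (0.3422)^2 = 32.18065984 - 0.11710084 = 32.063559
  phi_hat_1 = [gamma(1) gamma(0) - gamma(1) gamma(2)] / det = [(0.3422)(5.6728) - (0.3422)(3.8923)] / 32.063559 = 0.6092871 / 32.063559 = 0.019
  phi_hat_2 = [gamma(0) gamma(2) - gamma(1)^2] / det = [(5.6728)(3.8923) - (0.3422)^2] / 32.063559 = 21.9631386 / 32.063559 = 0.685
So phi_hat = [0.0190, 0.6850].
Therefore phi_hat_1 = 0.0190.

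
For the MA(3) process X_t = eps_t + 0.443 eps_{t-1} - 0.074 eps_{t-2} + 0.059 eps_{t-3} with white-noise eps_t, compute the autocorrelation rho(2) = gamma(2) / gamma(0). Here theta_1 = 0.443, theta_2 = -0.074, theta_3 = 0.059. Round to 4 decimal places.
\rho(2) = -0.0397

For an MA(q) process with theta_0 = 1, the autocovariance is
  gamma(k) = sigma^2 * sum_{i=0..q-k} theta_i * theta_{i+k},
and rho(k) = gamma(k) / gamma(0). Sigma^2 cancels.
  numerator   = (1)*(-0.074) + (0.443)*(0.059) = -0.047863.
  denominator = (1)^2 + (0.443)^2 + (-0.074)^2 + (0.059)^2 = 1.205206.
  rho(2) = -0.047863 / 1.205206 = -0.0397.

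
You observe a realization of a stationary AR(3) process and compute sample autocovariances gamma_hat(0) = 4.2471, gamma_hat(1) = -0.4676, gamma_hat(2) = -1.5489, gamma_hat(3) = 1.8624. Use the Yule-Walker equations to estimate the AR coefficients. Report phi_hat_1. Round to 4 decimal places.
\hat\phi_{1} = 0.0020

The Yule-Walker equations for an AR(p) process read, in matrix form,
  Gamma_p phi = r_p,   with   (Gamma_p)_{ij} = gamma(|i - j|),
                       (r_p)_i = gamma(i),   i,j = 1..p.
Substitute the sample gammas (Toeplitz matrix and right-hand side of size 3):
  Gamma_p = [[4.2471, -0.4676, -1.5489], [-0.4676, 4.2471, -0.4676], [-1.5489, -0.4676, 4.2471]]
  r_p     = [-0.4676, -1.5489, 1.8624]
Written out (R1..R3):
  (R1) 4.2471 phi_1 - 0.4676 phi_2 - 1.5489 phi_3 = -0.4676
  (R2) -0.4676 phi_1 + 4.2471 phi_2 - 0.4676 phi_3 = -1.5489
  (R3) -1.5489 phi_1 - 0.4676 phi_2 + 4.2471 phi_3 = 1.8624
Gaussian elimination:
  R2 <- R2 - (-0.4676/4.2471) R1 = R2 - (-0.110099) R1:  4.195618 phi_2 - 0.638132 phi_3 = -1.600382
  R3 <- R3 - (-1.5489/4.2471) R1 = R3 - (-0.364696) R1:  -0.638132 phi_2 + 3.682223 phi_3 = 1.691868
  R3 <- R3 - (-0.638132/4.195618) R2 = R3 - (-0.152095) R2:  3.585166 phi_3 = 1.448458
Back-substitution:
  phi_hat_3 = 1.448458 / 3.585166 = 0.404014
  phi_hat_2 = (-1.600382 - (-0.638132)(0.404014)) / 4.195618 = -0.319993
  phi_hat_1 = (-0.4676 - (-0.4676)(-0.319993) - (-1.5489)(0.404014)) / 4.2471 = 0.002013
So phi_hat = [0.0020, -0.3200, 0.4040].
Therefore phi_hat_1 = 0.0020.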